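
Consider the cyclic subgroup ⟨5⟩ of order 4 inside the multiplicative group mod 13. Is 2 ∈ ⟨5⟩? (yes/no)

no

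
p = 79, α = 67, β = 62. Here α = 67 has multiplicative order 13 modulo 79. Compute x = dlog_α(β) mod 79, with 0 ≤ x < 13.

11

Successive powers of 67 modulo 79:
  67^0=1  67^1=67  67^2=65  67^3=10  67^4=38  67^5=18
  67^6=21  67^7=64  67^8=22  67^9=52  67^10=8  67^11=62
So 67^11 ≡ 62 (mod 79), giving x = 11.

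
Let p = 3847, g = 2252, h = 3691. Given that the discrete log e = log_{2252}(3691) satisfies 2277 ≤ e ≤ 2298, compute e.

Compute 2252^2277 mod 3847 = 523, then multiply by 2252 repeatedly:
  2252^2277=523  2252^2278=614  2252^2279=1655  2252^2280=3164  2252^2281=684
  2252^2282=1568  2252^2283=3437  2252^2284=3807  2252^2285=2248  2252^2286=3691
Found 3691 at exponent 2286.

2286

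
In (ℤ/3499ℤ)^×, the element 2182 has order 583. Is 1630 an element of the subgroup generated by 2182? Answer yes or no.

1630 ∈ ⟨2182⟩ iff 1630^583 ≡ 1 (mod 3499), since |⟨2182⟩| = 583.
1630^583 mod 3499 = 157.
Since 157 ≠ 1, 1630 does not lie in the subgroup.

no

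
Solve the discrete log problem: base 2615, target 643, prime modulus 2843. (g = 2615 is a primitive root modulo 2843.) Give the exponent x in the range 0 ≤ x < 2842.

641

Baby-step giant-step with m = ceil(sqrt(2842)) = 54.
Baby table (2615^j mod 2843 for j=0..53):
  0:1  1:2615  2:810  3:115  4:2210  5:2174  6:1853  7:1123
  8:2669  9:2713  10:1210  11:2734  12:2108  13:2686  14:1680  15:765
  16:1846  17:2719  18:2685  19:1908  20:2798  21:1731  22:509  23:511
  24:55  25:1675  26:1905  27:639  28:2144  29:164  30:2410  31:2062
  32:1802  33:1379  34:1161  35:2534  36:2220  37:2737  38:1424  39:2273
  40:2025  41:1709  42:2682  43:2592  44:368  45:1386  46:2408  47:2518
  48:182  49:1149  50:2427  51:1029  52:1357  53:491
Giant step factor: 2615^(-54) ≡ 2697 (mod 2843).
Scan 643·2697^i mod 2843 for i = 0, 1, …:
  i=0: 643   i=1: 2784   i=2: 85   i=3: 1805
  i=4: 869   i=5: 1061   i=6: 1459   i=7: 211
  i=8: 467   i=9: 50   i=10: 1229   i=11: 2518
Match at i=11, j=47: x = 11·54 + 47 = 641.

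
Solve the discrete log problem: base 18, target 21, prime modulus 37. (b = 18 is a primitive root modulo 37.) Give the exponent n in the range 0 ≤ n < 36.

Successive powers of 18 modulo 37:
  18^0=1  18^1=18  18^2=28  18^3=23  18^4=7  18^5=15
  18^6=11  18^7=13  18^8=12  18^9=31  18^10=3  18^11=17
  18^12=10  18^13=32  18^14=21
So 18^14 ≡ 21 (mod 37), giving n = 14.

14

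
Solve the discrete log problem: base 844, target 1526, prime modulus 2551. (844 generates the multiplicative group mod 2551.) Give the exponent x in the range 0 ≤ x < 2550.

Baby-step giant-step with m = ceil(sqrt(2550)) = 51.
Baby table (844^j mod 2551 for j=0..50):
  0:1  1:844  2:607  3:2108  4:1105  5:1505  6:2373  7:277
  8:1647  9:2324  10:2288  11:2516  12:1072  13:1714  14:199  15:2141
  16:896  17:1128  18:509  19:1028  20:292  21:1552  22:1225  23:745
  24:1234  25:688  26:1595  27:1803  28:1336  29:42  30:2285  31:2535
  32:1802  33:492  34:1986  35:177  36:1430  37:297  38:670  39:1709
  40:1081  41:1657  42:560  43:705  44:637  45:1918  46:1458  47:970
  48:2360  49:2060  50:1409
Giant step factor: 844^(-51) ≡ 528 (mod 2551).
Scan 1526·528^i mod 2551 for i = 0, 1, …:
  i=0: 1526   i=1: 2163   i=2: 1767   i=3: 1861
  i=4: 473   i=5: 2297   i=6: 1091   i=7: 2073
  i=8: 165   i=9: 386     …   i=37: 773
  i=38: 2535
Match at i=38, j=31: x = 38·51 + 31 = 1969.

1969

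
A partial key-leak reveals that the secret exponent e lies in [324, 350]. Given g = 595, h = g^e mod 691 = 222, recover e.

350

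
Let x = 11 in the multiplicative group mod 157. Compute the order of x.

39

The order of 11 must divide p − 1 = 156 = 2^2 · 3 · 13.
Divisors: 1, 2, 3, 4, 6, 12, 13, 26, 39, 52, 78, 156.
Check each in increasing order: 11^1 ≡ 11;  11^2 ≡ 121;  11^3 ≡ 75;  11^4 ≡ 40;  11^6 ≡ 130;  11^12 ≡ 101;  11^13 ≡ 12;  11^26 ≡ 144;  11^39 ≡ 1.
Smallest exponent giving 1 is 39.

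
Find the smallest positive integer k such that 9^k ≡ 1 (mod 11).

5

The order of 9 must divide p − 1 = 10 = 2 · 5.
Divisors: 1, 2, 5, 10.
Check each in increasing order: 9^1 ≡ 9;  9^2 ≡ 4;  9^5 ≡ 1.
Smallest exponent giving 1 is 5.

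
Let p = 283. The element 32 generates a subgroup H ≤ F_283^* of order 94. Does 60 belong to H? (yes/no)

yes

60 ∈ ⟨32⟩ iff 60^94 ≡ 1 (mod 283), since |⟨32⟩| = 94.
60^94 mod 283 = 1.
Since 1 = 1, 60 lies in the subgroup.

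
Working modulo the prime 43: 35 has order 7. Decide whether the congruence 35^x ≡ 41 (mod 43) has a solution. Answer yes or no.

yes

⟨35⟩ has order 7; its elements mod 43 are {1, 4, 11, 16, 21, 35, 41}.
41 is in this set.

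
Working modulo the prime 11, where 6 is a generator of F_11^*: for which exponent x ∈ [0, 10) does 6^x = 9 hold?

Successive powers of 6 modulo 11:
  6^0=1  6^1=6  6^2=3  6^3=7  6^4=9
So 6^4 ≡ 9 (mod 11), giving x = 4.

4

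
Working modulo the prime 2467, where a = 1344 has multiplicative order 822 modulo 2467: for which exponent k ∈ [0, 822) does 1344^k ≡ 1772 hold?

464

Baby-step giant-step with m = ceil(sqrt(822)) = 29.
Baby table (1344^j mod 2467 for j=0..28):
  0:1  1:1344  2:492  3:92  4:298  5:858  6:1063  7:279
  8:2459  9:1583  10:998  11:1731  12:83  13:537  14:1364  15:235
  16:64  17:2138  18:1884  19:954  20:1803  21:638  22:1423  23:587
  24:1955  25:165  26:2197  27:2236  28:378
Giant step factor: 1344^(-29) ≡ 624 (mod 2467).
Scan 1772·624^i mod 2467 for i = 0, 1, …:
  i=0: 1772   i=1: 512   i=2: 1245   i=3: 2242
  i=4: 219   i=5: 971   i=6: 1489   i=7: 1544
  i=8: 1326   i=9: 979     …   i=15: 2297
  i=16: 1
Match at i=16, j=0: k = 16·29 + 0 = 464.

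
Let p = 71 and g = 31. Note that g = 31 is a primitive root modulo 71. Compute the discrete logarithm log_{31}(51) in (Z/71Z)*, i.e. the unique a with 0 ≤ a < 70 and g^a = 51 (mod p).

45

Baby-step giant-step with m = ceil(sqrt(70)) = 9.
Baby table (31^j mod 71 for j=0..8):
  0:1  1:31  2:38  3:42  4:24  5:34  6:60  7:14
  8:8
Giant step factor: 31^(-9) ≡ 69 (mod 71).
Scan 51·69^i mod 71 for i = 0, 1, …:
  i=0: 51   i=1: 40   i=2: 62   i=3: 18
  i=4: 35   i=5: 1
Match at i=5, j=0: a = 5·9 + 0 = 45.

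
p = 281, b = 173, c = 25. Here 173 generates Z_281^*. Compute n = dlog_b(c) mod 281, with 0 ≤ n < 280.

52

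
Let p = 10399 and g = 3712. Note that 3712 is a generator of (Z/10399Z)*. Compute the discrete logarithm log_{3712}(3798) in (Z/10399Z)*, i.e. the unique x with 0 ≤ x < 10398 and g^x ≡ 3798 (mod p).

5418

Baby-step giant-step with m = ceil(sqrt(10398)) = 102.
Baby table (3712^j mod 10399 for j=0..101):
  0:1  1:3712  2:269  3:224  4:9967  5:8261  6:8580  7:7222
  8:9841  9:8504  10:5883  11:10195  12:1879  13:7518  14:6299  15:4936
  16:9793  17:7111  18:3370  19:9842  20:1817  21:6152  22:20  23:1447
  24:5380  25:4480  26:1759  27:9235  28:5216  29:9253  30:9638  31:3696
  32:3271  33:6319  34:6383  35:4774  36:1192  37:5129  38:8678  39:7033
  40:5006  41:9658  42:5143  43:8651  44:400  45:8142  46:3610  47:6408
  48:3983  49:7917  50:330  51:8277  52:5578  53:1127  54:3026  55:1592
  56:2872  57:1889  58:3042  59:8989  60:7176  61:5473  62:6529  63:5978
  64:9269  65:6636  66:8000  67:6855  68:9806  69:3372  70:6867  71:2355
  72:6600  73:9555  74:7570  75:1742  76:8525  77:643  78:5445  79:6583
  80:8845  81:2997  82:8333  83:5470  84:5792  85:5171  86:8597  87:7932
  88:4015  89:1913  90:8938  91:5046  92:2153  93:5504  94:7212  95:3918
  96:5814  97:3643  98:4116  99:2461  100:4910  101:6872
Giant step factor: 3712^(-102) ≡ 8177 (mod 10399).
Scan 3798·8177^i mod 10399 for i = 0, 1, …:
  i=0: 3798   i=1: 4832   i=2: 5463   i=3: 7246
  i=4: 7439   i=5: 4952   i=6: 9197   i=7: 8700
  i=8: 341   i=9: 1425     …   i=52: 1464
  i=53: 1879
Match at i=53, j=12: x = 53·102 + 12 = 5418.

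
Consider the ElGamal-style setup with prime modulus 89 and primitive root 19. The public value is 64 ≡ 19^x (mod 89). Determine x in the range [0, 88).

Baby-step giant-step with m = ceil(sqrt(88)) = 10.
Baby table (19^j mod 89 for j=0..9):
  0:1  1:19  2:5  3:6  4:25  5:30  6:36  7:61
  8:2  9:38
Giant step factor: 19^(-10) ≡ 9 (mod 89).
Scan 64·9^i mod 89 for i = 0, 1, …:
  i=0: 64   i=1: 42   i=2: 22   i=3: 20
  i=4: 2
Match at i=4, j=8: x = 4·10 + 8 = 48.

48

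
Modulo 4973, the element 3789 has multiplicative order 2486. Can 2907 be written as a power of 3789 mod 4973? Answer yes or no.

no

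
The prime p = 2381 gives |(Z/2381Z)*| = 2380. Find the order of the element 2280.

The order of 2280 must divide p − 1 = 2380 = 2^2 · 5 · 7 · 17.
Divisors: 1, 2, 4, 5, 7, 10, 14, 17, 20, 28, 34, 35, 68, 70, 85, 119, 140, 170, 238, 340, 476, 595, 1190, 2380.
Check each in increasing order: 2280^1 ≡ 2280;  2280^2 ≡ 677;  2280^4 ≡ 1177;  2280^5 ≡ 173;  2280^7 ≡ 452;  2280^10 ≡ 1357;  2280^14 ≡ 1919;  2280^17 ≡ 1447;  2280^20 ≡ 936;  2280^28 ≡ 1535;  2280^34 ≡ 910;  2280^35 ≡ 949;  2280^68 ≡ 1893;  2280^70 ≡ 583;  2280^85 ≡ 1021;  2280^119 ≡ 520;  2280^140 ≡ 1787;  2280^170 ≡ 1944;  2280^238 ≡ 1347;  2280^340 ≡ 489;  2280^476 ≡ 87;  2280^595 ≡ 1.
Smallest exponent giving 1 is 595.

595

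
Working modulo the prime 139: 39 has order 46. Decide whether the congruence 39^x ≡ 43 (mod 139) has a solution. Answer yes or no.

no

43 ∈ ⟨39⟩ iff 43^46 ≡ 1 (mod 139), since |⟨39⟩| = 46.
43^46 mod 139 = 96.
Since 96 ≠ 1, 43 does not lie in the subgroup.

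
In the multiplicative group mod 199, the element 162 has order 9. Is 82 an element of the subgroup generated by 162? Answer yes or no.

no

82 ∈ ⟨162⟩ iff 82^9 ≡ 1 (mod 199), since |⟨162⟩| = 9.
82^9 mod 199 = 78.
Since 78 ≠ 1, 82 does not lie in the subgroup.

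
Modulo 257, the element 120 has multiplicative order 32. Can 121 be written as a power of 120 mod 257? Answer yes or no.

yes

121 ∈ ⟨120⟩ iff 121^32 ≡ 1 (mod 257), since |⟨120⟩| = 32.
121^32 mod 257 = 1.
Since 1 = 1, 121 lies in the subgroup.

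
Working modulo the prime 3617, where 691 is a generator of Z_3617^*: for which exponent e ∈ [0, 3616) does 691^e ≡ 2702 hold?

2581

Baby-step giant-step with m = ceil(sqrt(3616)) = 61.
Baby table (691^j mod 3617 for j=0..60):
  0:1  1:691  2:37  3:248  4:1369  5:1942  6:15  7:3131
  8:555  9:103  10:2450  11:194  12:225  13:3561  14:1091  15:1545
  16:580  17:2910  18:3375  19:2777  20:1897  21:1473  22:1466  23:246
  24:3604  25:1868  26:3136  27:393  28:288  29:73  30:3422  31:2701
  32:19  33:2278  34:703  35:1095  36:692  37:728  38:285  39:1617
  40:3311  41:1957  42:3146  43:69  44:658  45:2553  46:2644  47:419
  48:169  49:1035  50:2636  51:2125  52:3490  53:2668  54:2535  55:1057
  56:3370  57:2939  58:1712  59:233  60:1855
Giant step factor: 691^(-61) ≡ 2746 (mod 3617).
Scan 2702·2746^i mod 3617 for i = 0, 1, …:
  i=0: 2702   i=1: 1225   i=2: 40   i=3: 1330
  i=4: 2627   i=5: 1444   i=6: 992   i=7: 431
  i=8: 767   i=9: 1088     …   i=41: 3211
  i=42: 2777
Match at i=42, j=19: e = 42·61 + 19 = 2581.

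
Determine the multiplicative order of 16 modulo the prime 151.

The order of 16 must divide p − 1 = 150 = 2 · 3 · 5^2.
Divisors: 1, 2, 3, 5, 6, 10, 15, 25, 30, 50, 75, 150.
Check each in increasing order: 16^1 ≡ 16;  16^2 ≡ 105;  16^3 ≡ 19;  16^5 ≡ 32;  16^6 ≡ 59;  16^10 ≡ 118;  16^15 ≡ 1.
Smallest exponent giving 1 is 15.

15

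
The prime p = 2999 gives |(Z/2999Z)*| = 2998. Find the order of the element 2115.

1499

The order of 2115 must divide p − 1 = 2998 = 2 · 1499.
Divisors: 1, 2, 1499, 2998.
Check each in increasing order: 2115^1 ≡ 2115;  2115^2 ≡ 1716;  2115^1499 ≡ 1.
Smallest exponent giving 1 is 1499.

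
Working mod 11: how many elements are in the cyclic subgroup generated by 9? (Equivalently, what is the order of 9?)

5

The order of 9 must divide p − 1 = 10 = 2 · 5.
Divisors: 1, 2, 5, 10.
Check each in increasing order: 9^1 ≡ 9;  9^2 ≡ 4;  9^5 ≡ 1.
Smallest exponent giving 1 is 5.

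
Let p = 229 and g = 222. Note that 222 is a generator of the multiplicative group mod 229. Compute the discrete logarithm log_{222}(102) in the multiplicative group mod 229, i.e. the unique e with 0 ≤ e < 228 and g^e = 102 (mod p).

89

Baby-step giant-step with m = ceil(sqrt(228)) = 16.
Baby table (222^j mod 229 for j=0..15):
  0:1  1:222  2:49  3:115  4:111  5:139  6:172  7:170
  8:184  9:86  10:85  11:92  12:43  13:157  14:46  15:136
Giant step factor: 222^(-16) ≡ 159 (mod 229).
Scan 102·159^i mod 229 for i = 0, 1, …:
  i=0: 102   i=1: 188   i=2: 122   i=3: 162
  i=4: 110   i=5: 86
Match at i=5, j=9: e = 5·16 + 9 = 89.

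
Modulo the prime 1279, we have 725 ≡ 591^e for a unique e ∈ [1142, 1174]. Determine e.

1165

Compute 591^1142 mod 1279 = 1212, then multiply by 591 repeatedly:
  591^1142=1212  591^1143=52  591^1144=36  591^1145=812  591^1146=267
  591^1147=480  591^1148=1021  591^1149=1002  591^1150=5  591^1151=397
  591^1152=570  591^1153=493  591^1154=1030  591^1155=1205  591^1156=1031
  591^1157=517  591^1158=1145  591^1159=104  591^1160=72  591^1161=345
  591^1162=534  591^1163=960  591^1164=763  591^1165=725
Found 725 at exponent 1165.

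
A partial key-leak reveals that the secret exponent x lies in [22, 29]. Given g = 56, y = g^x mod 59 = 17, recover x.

Compute 56^22 mod 59 = 15, then multiply by 56 repeatedly:
  56^22=15  56^23=14  56^24=17
Found 17 at exponent 24.

24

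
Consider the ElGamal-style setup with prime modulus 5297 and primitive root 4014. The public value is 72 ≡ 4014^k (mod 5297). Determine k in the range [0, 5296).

1246

Baby-step giant-step with m = ceil(sqrt(5296)) = 73.
Baby table (4014^j mod 5297 for j=0..72):
  0:1  1:4014  2:4019  3:2901  4:1808  5:422  6:4165  7:978
  8:615  9:208  10:3283  11:4323  12:4847  13:5274  14:3024  15:2909
  16:2138  17:792  18:888  19:4848  20:3991  21:1746  22:513  23:3946
  24:1214  25:5053  26:529  27:4606  28:1954  29:3796  30:2972  31:764
  32:5030  33:3553  34:2218  35:4092  36:4588  37:3860  38:315  39:3724
  40:2  41:2731  42:2741  43:505  44:3616  45:844  46:3033  47:1956
  48:1230  49:416  50:1269  51:3349  52:4397  53:5251  54:751  55:521
  56:4276  57:1584  58:1776  59:4399  60:2685  61:3492  62:1026  63:2595
  64:2428  65:4809  66:1058  67:3915  68:3908  69:2295  70:647  71:1528
  72:4763
Giant step factor: 4014^(-73) ≡ 2893 (mod 5297).
Scan 72·2893^i mod 5297 for i = 0, 1, …:
  i=0: 72   i=1: 1713   i=2: 3014   i=3: 640
  i=4: 2867   i=5: 4426   i=6: 1569   i=7: 4885
  i=8: 5206   i=9: 1587     …   i=16: 630
  i=17: 422
Match at i=17, j=5: k = 17·73 + 5 = 1246.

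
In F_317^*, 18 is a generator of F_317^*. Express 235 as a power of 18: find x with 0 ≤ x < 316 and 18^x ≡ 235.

Baby-step giant-step with m = ceil(sqrt(316)) = 18.
Baby table (18^j mod 317 for j=0..17):
  0:1  1:18  2:7  3:126  4:49  5:248  6:26  7:151
  8:182  9:106  10:6  11:108  12:42  13:122  14:294  15:220
  16:156  17:272
Giant step factor: 18^(-18) ≡ 9 (mod 317).
Scan 235·9^i mod 317 for i = 0, 1, …:
  i=0: 235   i=1: 213   i=2: 15   i=3: 135
  i=4: 264   i=5: 157   i=6: 145   i=7: 37
  i=8: 16   i=9: 144   i=10: 28   i=11: 252
  i=12: 49
Match at i=12, j=4: x = 12·18 + 4 = 220.

220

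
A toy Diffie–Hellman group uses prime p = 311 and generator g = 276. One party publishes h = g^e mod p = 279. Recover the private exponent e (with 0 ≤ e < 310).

Baby-step giant-step with m = ceil(sqrt(310)) = 18.
Baby table (276^j mod 311 for j=0..17):
  0:1  1:276  2:292  3:43  4:50  5:116  6:294  7:284
  8:12  9:202  10:83  11:205  12:289  13:148  14:107  15:298
  16:144  17:247
Giant step factor: 276^(-18) ≡ 79 (mod 311).
Scan 279·79^i mod 311 for i = 0, 1, …:
  i=0: 279   i=1: 271   i=2: 261   i=3: 93
  i=4: 194   i=5: 87   i=6: 31   i=7: 272
  i=8: 29   i=9: 114   i=10: 298
Match at i=10, j=15: e = 10·18 + 15 = 195.

195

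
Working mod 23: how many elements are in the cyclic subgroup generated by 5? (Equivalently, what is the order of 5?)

The order of 5 must divide p − 1 = 22 = 2 · 11.
Divisors: 1, 2, 11, 22.
Check each in increasing order: 5^1 ≡ 5;  5^2 ≡ 2;  5^11 ≡ 22;  5^22 ≡ 1.
Smallest exponent giving 1 is 22.

22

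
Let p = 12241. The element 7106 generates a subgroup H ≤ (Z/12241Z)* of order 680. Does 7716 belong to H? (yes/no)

no

7716 ∈ ⟨7106⟩ iff 7716^680 ≡ 1 (mod 12241), since |⟨7106⟩| = 680.
7716^680 mod 12241 = 9307.
Since 9307 ≠ 1, 7716 does not lie in the subgroup.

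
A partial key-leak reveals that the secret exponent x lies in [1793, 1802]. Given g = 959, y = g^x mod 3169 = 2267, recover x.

Compute 959^1793 mod 3169 = 1708, then multiply by 959 repeatedly:
  959^1793=1708  959^1794=2768  959^1795=2059  959^1796=294  959^1797=3074
  959^1798=796  959^1799=2804  959^1800=1724  959^1801=2267
Found 2267 at exponent 1801.

1801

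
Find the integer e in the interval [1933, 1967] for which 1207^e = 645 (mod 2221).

1963

Compute 1207^1933 mod 2221 = 1908, then multiply by 1207 repeatedly:
  1207^1933=1908  1207^1934=2000  1207^1935=1994  1207^1936=1415  1207^1937=2177
  1207^1938=196  1207^1939=1146  1207^1940=1760  1207^1941=1044  1207^1942=801
  1207^1943=672  1207^1944=439  1207^1945=1275  1207^1946=1993  1207^1947=208
  1207^1948=83  1207^1949=236  1207^1950=564  1207^1951=1122  1207^1952=1665
  1207^1953=1871  1207^1954=1761  1207^1955=30  1207^1956=674  1207^1957=632
  1207^1958=1021  1207^1959=1913  1207^1960=1372  1207^1961=1359  1207^1962=1215
  1207^1963=645
Found 645 at exponent 1963.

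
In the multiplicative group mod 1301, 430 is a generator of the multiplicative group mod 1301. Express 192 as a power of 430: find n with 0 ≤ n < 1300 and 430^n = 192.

97

Baby-step giant-step with m = ceil(sqrt(1300)) = 37.
Baby table (430^j mod 1301 for j=0..36):
  0:1  1:430  2:158  3:288  4:245  5:1270  6:981  7:306
  8:179  9:211  10:961  11:813  12:922  13:956  14:1265  15:132
  16:817  17:40  18:287  19:1116  20:1112  21:693  22:61  23:210
  24:531  25:655  26:634  27:711  28:1296  29:452  30:511  31:1162
  32:76  33:155  34:299  35:1072  36:406
Giant step factor: 430^(-37) ≡ 513 (mod 1301).
Scan 192·513^i mod 1301 for i = 0, 1, …:
  i=0: 192   i=1: 921   i=2: 210
Match at i=2, j=23: n = 2·37 + 23 = 97.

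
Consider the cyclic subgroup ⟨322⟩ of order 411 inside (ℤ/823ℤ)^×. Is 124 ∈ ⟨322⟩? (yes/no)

yes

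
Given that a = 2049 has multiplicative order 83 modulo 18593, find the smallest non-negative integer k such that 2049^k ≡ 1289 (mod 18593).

62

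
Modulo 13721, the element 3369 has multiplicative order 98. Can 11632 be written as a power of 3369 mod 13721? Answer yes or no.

no

11632 ∈ ⟨3369⟩ iff 11632^98 ≡ 1 (mod 13721), since |⟨3369⟩| = 98.
11632^98 mod 13721 = 2656.
Since 2656 ≠ 1, 11632 does not lie in the subgroup.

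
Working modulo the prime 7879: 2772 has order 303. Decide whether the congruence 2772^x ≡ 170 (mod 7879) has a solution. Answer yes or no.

yes

170 ∈ ⟨2772⟩ iff 170^303 ≡ 1 (mod 7879), since |⟨2772⟩| = 303.
170^303 mod 7879 = 1.
Since 1 = 1, 170 lies in the subgroup.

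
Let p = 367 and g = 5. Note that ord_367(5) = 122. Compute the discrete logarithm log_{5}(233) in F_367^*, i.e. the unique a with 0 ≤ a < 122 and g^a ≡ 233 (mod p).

Baby-step giant-step with m = ceil(sqrt(122)) = 12.
Baby table (5^j mod 367 for j=0..11):
  0:1  1:5  2:25  3:125  4:258  5:189  6:211  7:321
  8:137  9:318  10:122  11:243
Giant step factor: 5^(-12) ≡ 132 (mod 367).
Scan 233·132^i mod 367 for i = 0, 1, …:
  i=0: 233   i=1: 295   i=2: 38   i=3: 245
  i=4: 44   i=5: 303   i=6: 360   i=7: 177
  i=8: 243
Match at i=8, j=11: a = 8·12 + 11 = 107.

107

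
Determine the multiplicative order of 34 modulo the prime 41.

40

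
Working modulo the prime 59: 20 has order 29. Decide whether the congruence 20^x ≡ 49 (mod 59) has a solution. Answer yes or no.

49 ∈ ⟨20⟩ iff 49^29 ≡ 1 (mod 59), since |⟨20⟩| = 29.
49^29 mod 59 = 1.
Since 1 = 1, 49 lies in the subgroup.

yes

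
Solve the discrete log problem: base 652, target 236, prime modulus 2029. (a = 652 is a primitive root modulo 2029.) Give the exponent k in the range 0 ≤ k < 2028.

Baby-step giant-step with m = ceil(sqrt(2028)) = 46.
Baby table (652^j mod 2029 for j=0..45):
  0:1  1:652  2:1043  3:321  4:305  5:18  6:1591  7:513
  8:1720  9:1432  10:324  11:232  12:1118  13:525  14:1428  15:1774
  16:118  17:1863  18:1334  19:1356  20:1497  21:95  22:1070  23:1693
  24:60  25:569  26:1710  27:999  28:39  29:1080  30:97  31:345
  32:1750  33:702  34:1179  35:1746  36:123  37:1065  38:462  39:932
  40:993  41:185  42:909  43:200  44:544  45:1642
Giant step factor: 652^(-46) ≡ 1597 (mod 2029).
Scan 236·1597^i mod 2029 for i = 0, 1, …:
  i=0: 236   i=1: 1527   i=2: 1790   i=3: 1798
  i=4: 371   i=5: 19   i=6: 1937   i=7: 1193
  i=8: 2019   i=9: 262     …   i=34: 1901
  i=35: 513
Match at i=35, j=7: k = 35·46 + 7 = 1617.

1617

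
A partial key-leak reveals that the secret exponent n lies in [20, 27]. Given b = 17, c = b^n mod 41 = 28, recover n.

Compute 17^20 mod 41 = 40, then multiply by 17 repeatedly:
  17^20=40  17^21=24  17^22=39  17^23=7  17^24=37
  17^25=14  17^26=33  17^27=28
Found 28 at exponent 27.

27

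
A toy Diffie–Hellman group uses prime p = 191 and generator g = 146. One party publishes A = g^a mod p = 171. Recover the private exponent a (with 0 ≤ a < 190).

Baby-step giant-step with m = ceil(sqrt(190)) = 14.
Baby table (146^j mod 191 for j=0..13):
  0:1  1:146  2:115  3:173  4:46  5:31  6:133  7:127
  8:15  9:89  10:6  11:112  12:117  13:83
Giant step factor: 146^(-14) ≡ 9 (mod 191).
Scan 171·9^i mod 191 for i = 0, 1, …:
  i=0: 171   i=1: 11   i=2: 99   i=3: 127
Match at i=3, j=7: a = 3·14 + 7 = 49.

49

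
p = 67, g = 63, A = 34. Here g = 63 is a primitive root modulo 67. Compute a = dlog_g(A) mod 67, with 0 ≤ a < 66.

49

Baby-step giant-step with m = ceil(sqrt(66)) = 9.
Baby table (63^j mod 67 for j=0..8):
  0:1  1:63  2:16  3:3  4:55  5:48  6:9  7:31
  8:10
Giant step factor: 63^(-9) ≡ 5 (mod 67).
Scan 34·5^i mod 67 for i = 0, 1, …:
  i=0: 34   i=1: 36   i=2: 46   i=3: 29
  i=4: 11   i=5: 55
Match at i=5, j=4: a = 5·9 + 4 = 49.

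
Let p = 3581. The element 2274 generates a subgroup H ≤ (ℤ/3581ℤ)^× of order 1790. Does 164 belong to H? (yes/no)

164 ∈ ⟨2274⟩ iff 164^1790 ≡ 1 (mod 3581), since |⟨2274⟩| = 1790.
164^1790 mod 3581 = 3580.
Since 3580 ≠ 1, 164 does not lie in the subgroup.

no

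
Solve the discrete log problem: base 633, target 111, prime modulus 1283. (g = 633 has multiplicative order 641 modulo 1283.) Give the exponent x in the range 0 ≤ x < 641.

Baby-step giant-step with m = ceil(sqrt(641)) = 26.
Baby table (633^j mod 1283 for j=0..25):
  0:1  1:633  2:393  3:1150  4:489  5:334  6:1010  7:396
  8:483  9:385  10:1218  11:1194  12:115  13:947  14:290  15:101
  16:1066  17:1203  18:680  19:635  20:376  21:653  22:223  23:29
  24:395  25:1133
Giant step factor: 633^(-26) ≡ 481 (mod 1283).
Scan 111·481^i mod 1283 for i = 0, 1, …:
  i=0: 111   i=1: 788   i=2: 543   i=3: 734
  i=4: 229   i=5: 1094   i=6: 184   i=7: 1260
  i=8: 484   i=9: 581     …   i=23: 475
  i=24: 101
Match at i=24, j=15: x = 24·26 + 15 = 639.

639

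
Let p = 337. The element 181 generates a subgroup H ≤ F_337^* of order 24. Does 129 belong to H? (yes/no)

⟨181⟩ has order 24; its elements mod 337 are {1, 54, 72, 85, 96, 111, 117, 128, 129, 148, 156, 165, 172, 181, 189, 208, 209, 220, 226, 241, 252, 265, 283, 336}.
129 is in this set.

yes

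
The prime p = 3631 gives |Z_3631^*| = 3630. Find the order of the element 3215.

The order of 3215 must divide p − 1 = 3630 = 2 · 3 · 5 · 11^2.
Divisors: 1, 2, 3, 5, 6, 10, 11, 15, 22, 30, 33, 55, 66, 110, 121, 165, 242, 330, 363, 605, 726, 1210, 1815, 3630.
Check each in increasing order: 3215^1 ≡ 3215;  3215^2 ≡ 2399;  3215^3 ≡ 541;  3215^5 ≡ 1592;  3215^6 ≡ 2201;  3215^10 ≡ 26;  3215^11 ≡ 77;  3215^15 ≡ 1451;  3215^22 ≡ 2298;  3215^30 ≡ 3052;  3215^33 ≡ 2658;  3215^55 ≡ 742;  3215^66 ≡ 2669;  3215^110 ≡ 2283;  3215^121 ≡ 1503;  3215^165 ≡ 1940;  3215^242 ≡ 527;  3215^330 ≡ 1884;  3215^363 ≡ 523;  3215^605 ≡ 3296;  3215^726 ≡ 1204;  3215^1210 ≡ 3295;  3215^1815 ≡ 3630;  3215^3630 ≡ 1.
Smallest exponent giving 1 is 3630.

3630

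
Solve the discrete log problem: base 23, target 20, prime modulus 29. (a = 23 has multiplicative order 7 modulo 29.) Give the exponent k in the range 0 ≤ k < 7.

Successive powers of 23 modulo 29:
  23^0=1  23^1=23  23^2=7  23^3=16  23^4=20
So 23^4 ≡ 20 (mod 29), giving k = 4.

4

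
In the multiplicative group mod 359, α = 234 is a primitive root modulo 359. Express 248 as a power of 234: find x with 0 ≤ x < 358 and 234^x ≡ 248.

51

Baby-step giant-step with m = ceil(sqrt(358)) = 19.
Baby table (234^j mod 359 for j=0..18):
  0:1  1:234  2:188  3:194  4:162  5:213  6:300  7:195
  8:37  9:42  10:135  11:357  12:250  13:342  14:330  15:35
  16:292  17:118  18:328
Giant step factor: 234^(-19) ≡ 228 (mod 359).
Scan 248·228^i mod 359 for i = 0, 1, …:
  i=0: 248   i=1: 181   i=2: 342
Match at i=2, j=13: x = 2·19 + 13 = 51.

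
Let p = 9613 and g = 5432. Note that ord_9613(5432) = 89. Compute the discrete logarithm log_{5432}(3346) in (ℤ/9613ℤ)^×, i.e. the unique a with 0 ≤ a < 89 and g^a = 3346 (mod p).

21

Baby-step giant-step with m = ceil(sqrt(89)) = 10.
Baby table (5432^j mod 9613 for j=0..9):
  0:1  1:5432  2:4327  3:479  4:6418  5:5838  6:8342  7:7675
  8:8632  9:6423
Giant step factor: 5432^(-10) ≡ 3333 (mod 9613).
Scan 3346·3333^i mod 9613 for i = 0, 1, …:
  i=0: 3346   i=1: 1138   i=2: 5432
Match at i=2, j=1: a = 2·10 + 1 = 21.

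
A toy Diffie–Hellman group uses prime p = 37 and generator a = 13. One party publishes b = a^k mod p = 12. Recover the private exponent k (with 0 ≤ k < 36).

32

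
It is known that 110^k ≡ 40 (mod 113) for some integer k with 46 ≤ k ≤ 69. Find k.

63

Compute 110^46 mod 113 = 52, then multiply by 110 repeatedly:
  110^46=52  110^47=70  110^48=16  110^49=65  110^50=31
  110^51=20  110^52=53  110^53=67  110^54=25  110^55=38
  110^56=112  110^57=3  110^58=104  110^59=27  110^60=32
  110^61=17  110^62=62  110^63=40
Found 40 at exponent 63.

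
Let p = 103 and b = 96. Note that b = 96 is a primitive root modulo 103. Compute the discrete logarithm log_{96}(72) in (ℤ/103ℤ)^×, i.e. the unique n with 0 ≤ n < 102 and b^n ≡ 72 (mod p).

Baby-step giant-step with m = ceil(sqrt(102)) = 11.
Baby table (96^j mod 103 for j=0..10):
  0:1  1:96  2:49  3:69  4:32  5:85  6:23  7:45
  8:97  9:42  10:15
Giant step factor: 96^(-11) ≡ 51 (mod 103).
Scan 72·51^i mod 103 for i = 0, 1, …:
  i=0: 72   i=1: 67   i=2: 18   i=3: 94
  i=4: 56   i=5: 75   i=6: 14   i=7: 96
Match at i=7, j=1: n = 7·11 + 1 = 78.

78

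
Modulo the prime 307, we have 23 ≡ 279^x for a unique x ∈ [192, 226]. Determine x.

223

Compute 279^192 mod 307 = 167, then multiply by 279 repeatedly:
  279^192=167  279^193=236  279^194=146  279^195=210  279^196=260
  279^197=88  279^198=299  279^199=224  279^200=175  279^201=12
  279^202=278  279^203=198  279^204=289  279^205=197  279^206=10
  279^207=27  279^208=165  279^209=292  279^210=113  279^211=213
  279^212=176  279^213=291  279^214=141  279^215=43  279^216=24
  279^217=249  279^218=89  279^219=271  279^220=87  279^221=20
  279^222=54  279^223=23
Found 23 at exponent 223.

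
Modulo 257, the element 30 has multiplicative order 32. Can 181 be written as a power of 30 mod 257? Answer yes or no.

no

181 ∈ ⟨30⟩ iff 181^32 ≡ 1 (mod 257), since |⟨30⟩| = 32.
181^32 mod 257 = 193.
Since 193 ≠ 1, 181 does not lie in the subgroup.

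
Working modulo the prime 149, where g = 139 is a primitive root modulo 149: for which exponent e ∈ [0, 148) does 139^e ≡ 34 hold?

47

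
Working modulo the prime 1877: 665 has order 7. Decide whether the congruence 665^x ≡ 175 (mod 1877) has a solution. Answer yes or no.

⟨665⟩ has order 7; its elements mod 1877 are {1, 175, 540, 593, 650, 665, 1130}.
175 is in this set.

yes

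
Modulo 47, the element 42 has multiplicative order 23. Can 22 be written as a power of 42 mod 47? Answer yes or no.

no

⟨42⟩ has order 23; its elements mod 47 are {1, 2, 3, 4, 6, 7, 8, 9, 12, 14, 16, 17, 18, 21, 24, 25, 27, 28, 32, 34, 36, 37, 42}.
22 is not in this set.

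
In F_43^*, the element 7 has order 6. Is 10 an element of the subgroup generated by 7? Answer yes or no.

10 ∈ ⟨7⟩ iff 10^6 ≡ 1 (mod 43), since |⟨7⟩| = 6.
10^6 mod 43 = 35.
Since 35 ≠ 1, 10 does not lie in the subgroup.

no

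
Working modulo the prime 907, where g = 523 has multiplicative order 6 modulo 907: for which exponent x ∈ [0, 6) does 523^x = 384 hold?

Successive powers of 523 modulo 907:
  523^0=1  523^1=523  523^2=522  523^3=906  523^4=384
So 523^4 ≡ 384 (mod 907), giving x = 4.

4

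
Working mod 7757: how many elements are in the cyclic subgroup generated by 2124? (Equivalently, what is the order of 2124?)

3878

The order of 2124 must divide p − 1 = 7756 = 2^2 · 7 · 277.
Divisors: 1, 2, 4, 7, 14, 28, 277, 554, 1108, 1939, 3878, 7756.
Check each in increasing order: 2124^1 ≡ 2124;  2124^2 ≡ 4559;  2124^4 ≡ 3478;  2124^7 ≡ 6148;  2124^14 ≡ 5800;  2124^28 ≡ 5648;  2124^277 ≡ 3981;  2124^554 ≡ 810;  2124^1108 ≡ 4512;  2124^1939 ≡ 7756;  2124^3878 ≡ 1.
Smallest exponent giving 1 is 3878.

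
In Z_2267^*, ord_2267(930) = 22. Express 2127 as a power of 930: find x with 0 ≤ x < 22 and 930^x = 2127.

4

Successive powers of 930 modulo 2267:
  930^0=1  930^1=930  930^2=1173  930^3=463  930^4=2127
So 930^4 ≡ 2127 (mod 2267), giving x = 4.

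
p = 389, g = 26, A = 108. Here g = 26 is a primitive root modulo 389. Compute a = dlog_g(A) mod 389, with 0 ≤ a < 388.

107

Baby-step giant-step with m = ceil(sqrt(388)) = 20.
Baby table (26^j mod 389 for j=0..19):
  0:1  1:26  2:287  3:71  4:290  5:149  6:373  7:362
  8:76  9:31  10:28  11:339  12:256  13:43  14:340  15:282
  16:330  17:22  18:183  19:90
Giant step factor: 26^(-20) ≡ 65 (mod 389).
Scan 108·65^i mod 389 for i = 0, 1, …:
  i=0: 108   i=1: 18   i=2: 3   i=3: 195
  i=4: 227   i=5: 362
Match at i=5, j=7: a = 5·20 + 7 = 107.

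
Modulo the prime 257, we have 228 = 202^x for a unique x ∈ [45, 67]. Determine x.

Compute 202^45 mod 257 = 150, then multiply by 202 repeatedly:
  202^45=150  202^46=231  202^47=145  202^48=249  202^49=183
  202^50=215  202^51=254  202^52=165  202^53=177  202^54=31
  202^55=94  202^56=227  202^57=108  202^58=228
Found 228 at exponent 58.

58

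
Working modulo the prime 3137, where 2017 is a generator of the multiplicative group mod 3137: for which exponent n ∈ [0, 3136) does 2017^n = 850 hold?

296

Baby-step giant-step with m = ceil(sqrt(3136)) = 56.
Baby table (2017^j mod 3137 for j=0..55):
  0:1  1:2017  2:2737  3:2546  4:13  5:1125  6:1074  7:1728
  8:169  9:2077  10:1414  11:505  12:2197  13:1905  14:2697  15:291
  16:328  17:2806  18:554  19:646  20:1127  21:1971  22:928  23:2124
  24:2103  25:527  26:2653  27:2516  28:2243  29:577  30:3119  31:1338
  32:926  33:1227  34:2903  35:1709  36:2627  37:266  38:95  39:258
  40:2781  41:321  42:1235  43:217  44:1646  45:1036  46:370  47:2821
  48:2576  49:920  50:1673  51:2166  52:2118  53:2549  54:2927  55:3062
Giant step factor: 2017^(-56) ≡ 184 (mod 3137).
Scan 850·184^i mod 3137 for i = 0, 1, …:
  i=0: 850   i=1: 2687   i=2: 1899   i=3: 1209
  i=4: 2866   i=5: 328
Match at i=5, j=16: n = 5·56 + 16 = 296.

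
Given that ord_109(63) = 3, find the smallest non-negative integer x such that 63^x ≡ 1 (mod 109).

Successive powers of 63 modulo 109:
  63^0=1
So 63^0 ≡ 1 (mod 109), giving x = 0.

0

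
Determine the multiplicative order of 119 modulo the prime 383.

The order of 119 must divide p − 1 = 382 = 2 · 191.
Divisors: 1, 2, 191, 382.
Check each in increasing order: 119^1 ≡ 119;  119^2 ≡ 373;  119^191 ≡ 1.
Smallest exponent giving 1 is 191.

191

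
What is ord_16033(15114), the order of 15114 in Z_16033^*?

The order of 15114 must divide p − 1 = 16032 = 2^5 · 3 · 167.
Divisors: 1, 2, 3, 4, 6, 8, 12, 16, 24, 32, 48, 96, 167, 334, 501, 668, 1002, 1336, 2004, 2672, 4008, 5344, 8016, 16032.
Check each in increasing order: 15114^1 ≡ 15114;  15114^2 ≡ 10845;  15114^3 ≡ 5971;  15114^4 ≡ 11970;  15114^6 ≡ 11482;  15114^8 ≡ 10012;  15114^12 ≡ 12998;  15114^16 ≡ 1828;  15114^24 ≡ 8283;  15114^32 ≡ 6720;  15114^48 ≡ 2882;  15114^96 ≡ 830;  15114^167 ≡ 9879;  15114^334 ≡ 1770;  15114^501 ≡ 9860;  15114^668 ≡ 6465;  15114^1002 ≡ 11521;  15114^1336 ≡ 14227;  15114^2004 ≡ 12267;  15114^2672 ≡ 6937;  15114^4008 ≡ 9584;  15114^5344 ≡ 6936;  15114^8016 ≡ 16032;  15114^16032 ≡ 1.
Smallest exponent giving 1 is 16032.

16032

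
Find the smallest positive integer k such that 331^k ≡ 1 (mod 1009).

504

The order of 331 must divide p − 1 = 1008 = 2^4 · 3^2 · 7.
Divisors: 1, 2, 3, 4, 6, 7, 8, 9, 12, 14, 16, 18, 21, 24, 28, 36, 42, 48, 56, 63, 72, 84, 112, 126, 144, 168, 252, 336, 504, 1008.
Check each in increasing order: 331^1 ≡ 331;  331^2 ≡ 589;  331^3 ≡ 222;  331^4 ≡ 834;  331^6 ≡ 852;  331^7 ≡ 501;  331^8 ≡ 355;  331^9 ≡ 461;  331^12 ≡ 433;  331^14 ≡ 769;  331^16 ≡ 909;  331^18 ≡ 631;  331^21 ≡ 840;  331^24 ≡ 824;  331^28 ≡ 87;  331^36 ≡ 615;  331^42 ≡ 309;  331^48 ≡ 928;  331^56 ≡ 506;  331^63 ≡ 247;  331^72 ≡ 859;  331^84 ≡ 635;  331^112 ≡ 759;  331^126 ≡ 469;  331^144 ≡ 302;  331^168 ≡ 634;  331^252 ≡ 1008;  331^336 ≡ 374;  331^504 ≡ 1.
Smallest exponent giving 1 is 504.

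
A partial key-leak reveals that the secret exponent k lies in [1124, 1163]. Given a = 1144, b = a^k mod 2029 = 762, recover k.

1155

Compute 1144^1124 mod 2029 = 1245, then multiply by 1144 repeatedly:
  1144^1124=1245  1144^1125=1951  1144^1126=44  1144^1127=1640  1144^1128=1364
  1144^1129=115  1144^1130=1704  1144^1131=1536  1144^1132=70  1144^1133=949
  1144^1134=141  1144^1135=1013  1144^1136=313  1144^1137=968  1144^1138=1587
  1144^1139=1602  1144^1140=501  1144^1141=966  1144^1142=1328  1144^1143=1540
  1144^1144=588  1144^1145=1073  1144^1146=1996  1144^1147=799  1144^1148=1006
  1144^1149=421  1144^1150=751  1144^1151=877  1144^1152=962  1144^1153=810
  1144^1154=1416  1144^1155=762
Found 762 at exponent 1155.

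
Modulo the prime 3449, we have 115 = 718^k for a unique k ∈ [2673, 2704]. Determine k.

2699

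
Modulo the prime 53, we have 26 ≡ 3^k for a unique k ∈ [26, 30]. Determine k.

29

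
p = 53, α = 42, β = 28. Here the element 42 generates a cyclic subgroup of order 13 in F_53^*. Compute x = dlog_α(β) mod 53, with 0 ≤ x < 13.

Successive powers of 42 modulo 53:
  42^0=1  42^1=42  42^2=15  42^3=47  42^4=13  42^5=16
  42^6=36  42^7=28
So 42^7 ≡ 28 (mod 53), giving x = 7.

7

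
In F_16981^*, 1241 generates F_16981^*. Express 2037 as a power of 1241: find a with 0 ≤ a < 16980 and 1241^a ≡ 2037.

15901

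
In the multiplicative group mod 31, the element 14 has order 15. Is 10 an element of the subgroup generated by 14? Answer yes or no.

⟨14⟩ has order 15; its elements mod 31 are {1, 2, 4, 5, 7, 8, 9, 10, 14, 16, 18, 19, 20, 25, 28}.
10 is in this set.

yes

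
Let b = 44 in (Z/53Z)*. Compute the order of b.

13

The order of 44 must divide p − 1 = 52 = 2^2 · 13.
Divisors: 1, 2, 4, 13, 26, 52.
Check each in increasing order: 44^1 ≡ 44;  44^2 ≡ 28;  44^4 ≡ 42;  44^13 ≡ 1.
Smallest exponent giving 1 is 13.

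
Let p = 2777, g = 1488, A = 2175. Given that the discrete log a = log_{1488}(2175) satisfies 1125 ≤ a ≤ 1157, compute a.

1157

Compute 1488^1125 mod 2777 = 2109, then multiply by 1488 repeatedly:
  1488^1125=2109  1488^1126=182  1488^1127=1447  1488^1128=961  1488^1129=2590
  1488^1130=2221  1488^1131=218  1488^1132=2252  1488^1133=1914  1488^1134=1607
  1488^1135=219  1488^1136=963  1488^1137=12  1488^1138=1194  1488^1139=2169
  1488^1140=598  1488^1141=1184  1488^1142=1174  1488^1143=179  1488^1144=2537
  1488^1145=1113  1488^1146=1052  1488^1147=1925  1488^1148=1313  1488^1149=1513
  1488^1150=1974  1488^1151=2023  1488^1152=2733  1488^1153=1176  1488^1154=378
  1488^1155=1510  1488^1156=287  1488^1157=2175
Found 2175 at exponent 1157.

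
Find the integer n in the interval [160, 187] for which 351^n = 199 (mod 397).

Compute 351^160 mod 397 = 349, then multiply by 351 repeatedly:
  351^160=349  351^161=223  351^162=64  351^163=232  351^164=47
  351^165=220  351^166=202  351^167=236  351^168=260  351^169=347
  351^170=315  351^171=199
Found 199 at exponent 171.

171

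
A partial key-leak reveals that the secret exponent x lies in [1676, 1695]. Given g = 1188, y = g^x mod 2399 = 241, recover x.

1677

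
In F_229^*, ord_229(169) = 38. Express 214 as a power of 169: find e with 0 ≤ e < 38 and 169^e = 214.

32

Successive powers of 169 modulo 229:
  169^0=1  169^1=169  169^2=165  169^3=176  169^4=203  169^5=186
  169^6=61  169^7=4  169^8=218  169^9=202  169^10=17  169^11=125
  169^12=57  169^13=15  169^14=16  169^15=185  169^16=121  169^17=68
  169^18=42  169^19=228  169^20=60  169^21=64  169^22=53  169^23=26
  169^24=43  169^25=168  169^26=225  169^27=11  169^28=27  169^29=212
  169^30=104  169^31=172  169^32=214
So 169^32 ≡ 214 (mod 229), giving e = 32.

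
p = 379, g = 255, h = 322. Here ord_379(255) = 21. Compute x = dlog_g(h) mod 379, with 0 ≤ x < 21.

10

Successive powers of 255 modulo 379:
  255^0=1  255^1=255  255^2=216  255^3=125  255^4=39  255^5=91
  255^6=86  255^7=327  255^8=5  255^9=138  255^10=322
So 255^10 ≡ 322 (mod 379), giving x = 10.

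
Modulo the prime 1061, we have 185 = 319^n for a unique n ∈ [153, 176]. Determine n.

164

Compute 319^153 mod 1061 = 707, then multiply by 319 repeatedly:
  319^153=707  319^154=601  319^155=739  319^156=199  319^157=882
  319^158=193  319^159=29  319^160=763  319^161=428  319^162=724
  319^163=719  319^164=185
Found 185 at exponent 164.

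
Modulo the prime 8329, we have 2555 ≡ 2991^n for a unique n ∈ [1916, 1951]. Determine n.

Compute 2991^1916 mod 8329 = 5352, then multiply by 2991 repeatedly:
  2991^1916=5352  2991^1917=7823  2991^1918=2432  2991^1919=2895  2991^1920=5114
  2991^1921=3930  2991^1922=2411  2991^1923=6716  2991^1924=6337  2991^1925=5492
  2991^1926=1784  2991^1927=5384  2991^1928=3587  2991^1929=965  2991^1930=4481
  2991^1931=1310  2991^1932=3580  2991^1933=5015  2991^1934=7665  2991^1935=4607
  2991^1936=3371  2991^1937=4571  2991^1938=3972  2991^1939=3098  2991^1940=4270
  2991^1941=3213  2991^1942=6746  2991^1943=4448  2991^1944=2555
Found 2555 at exponent 1944.

1944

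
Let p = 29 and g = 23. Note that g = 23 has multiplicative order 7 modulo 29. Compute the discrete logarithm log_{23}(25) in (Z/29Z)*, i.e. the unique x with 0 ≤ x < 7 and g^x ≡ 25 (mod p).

Successive powers of 23 modulo 29:
  23^0=1  23^1=23  23^2=7  23^3=16  23^4=20  23^5=25
So 23^5 ≡ 25 (mod 29), giving x = 5.

5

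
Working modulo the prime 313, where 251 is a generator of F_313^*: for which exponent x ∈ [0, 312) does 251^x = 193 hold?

265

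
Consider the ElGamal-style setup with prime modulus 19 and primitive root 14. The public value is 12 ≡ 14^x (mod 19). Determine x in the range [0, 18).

15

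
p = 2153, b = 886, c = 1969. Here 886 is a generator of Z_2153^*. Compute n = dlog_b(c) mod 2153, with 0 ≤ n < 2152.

Baby-step giant-step with m = ceil(sqrt(2152)) = 47.
Baby table (886^j mod 2153 for j=0..46):
  0:1  1:886  2:1304  3:1336  4:1699  5:367  6:59  7:602
  8:1581  9:1316  10:1203  11:123  12:1328  13:1070  14:700  15:136
  16:2081  17:798  18:844  19:693  20:393  21:1565  22:58  23:1869
  24:277  25:2133  26:1657  27:1909  28:1269  29:468  30:1272  31:973
  32:878  33:675  34:1669  35:1776  36:1846  37:1429  38:130  39:1071
  40:1586  41:1440  42:1264  43:344  44:1211  45:752  46:995
Giant step factor: 886^(-47) ≡ 477 (mod 2153).
Scan 1969·477^i mod 2153 for i = 0, 1, …:
  i=0: 1969   i=1: 505   i=2: 1902   i=3: 841
  i=4: 699   i=5: 1861   i=6: 661   i=7: 959
  i=8: 1007   i=9: 220     …   i=37: 261
  i=38: 1776
Match at i=38, j=35: n = 38·47 + 35 = 1821.

1821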